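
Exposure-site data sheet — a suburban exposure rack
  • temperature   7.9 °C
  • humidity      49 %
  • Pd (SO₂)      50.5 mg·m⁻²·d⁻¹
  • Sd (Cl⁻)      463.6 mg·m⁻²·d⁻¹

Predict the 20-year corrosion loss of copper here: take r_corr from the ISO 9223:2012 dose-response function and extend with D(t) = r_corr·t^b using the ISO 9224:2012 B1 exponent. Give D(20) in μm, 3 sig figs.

copper: T≤10 °C ⇒ hinge +0.126·(7.9−10) = -0.2646
  Pd branch = 0.0053·Pd^0.26·e^(0.059·RH+f) = 0.2031 μm/a
  Cl⁻ term: 0.01025·463.6^0.27·exp(0.036·49+0.049·7.9) = 0.4622
  r_corr = 0.2031 + 0.4622 = 0.6653 μm/a
Long-term exponent b (ISO 9224 Table 2, B1) = 0.667
  D(20) = 0.6653 × 20^0.667 = 0.6653 × 7.375 = 4.907 μm

D(20) = 4.91 μm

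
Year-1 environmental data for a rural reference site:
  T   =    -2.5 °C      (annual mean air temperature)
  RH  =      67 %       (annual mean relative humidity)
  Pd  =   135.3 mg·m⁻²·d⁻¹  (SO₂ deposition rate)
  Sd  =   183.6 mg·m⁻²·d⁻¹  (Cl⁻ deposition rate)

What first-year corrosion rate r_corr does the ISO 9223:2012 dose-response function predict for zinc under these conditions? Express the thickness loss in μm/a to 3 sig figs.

zinc: T≤10 °C ⇒ hinge +0.038·(-2.5−10) = -0.4750
  Pd branch = 0.0129·Pd^0.44·e^(0.046·RH+f) = 1.516 μm/a
  Sd branch = 0.0175·Sd^0.57·e^(0.008·RH+0.085·T) = 0.472 μm/a
  r_corr = 1.516 + 0.472 = 1.988 μm/a

r_corr = 1.99 μm/a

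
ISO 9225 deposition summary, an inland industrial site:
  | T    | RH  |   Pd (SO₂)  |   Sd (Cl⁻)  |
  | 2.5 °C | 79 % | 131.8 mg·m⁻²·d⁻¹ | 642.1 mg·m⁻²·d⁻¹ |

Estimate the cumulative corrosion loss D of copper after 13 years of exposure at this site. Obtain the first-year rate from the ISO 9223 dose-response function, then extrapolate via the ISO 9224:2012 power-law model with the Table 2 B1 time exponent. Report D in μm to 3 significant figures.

D(13) = 10.6 μm

copper: T≤10 °C ⇒ hinge +0.126·(2.5−10) = -0.9450
  SO₂ term: 0.0053·131.8^0.26·exp(0.059·79-0.9450) = 0.775
  Cl⁻ term: 0.01025·642.1^0.27·exp(0.036·79+0.049·2.5) = 1.141
  r_corr = 0.775 + 1.141 = 1.916 μm/a
Power-law: D(13) = r_corr · 13^0.667
  D(13) = 1.916 × 13^0.667 = 1.916 × 5.534 = 10.6 μm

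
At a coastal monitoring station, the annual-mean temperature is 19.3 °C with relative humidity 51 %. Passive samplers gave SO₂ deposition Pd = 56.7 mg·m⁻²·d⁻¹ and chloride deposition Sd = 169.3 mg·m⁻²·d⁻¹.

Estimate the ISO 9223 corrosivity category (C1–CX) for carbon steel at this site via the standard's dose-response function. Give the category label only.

carbon steel: T>10 °C ⇒ hinge -0.054·(19.3−10) = -0.5022
  Pd branch = 1.77·Pd^0.52·e^(0.02·RH+f) = 24.25 μm/a
  Cl⁻ term: 0.102·169.3^0.62·exp(0.033·51+0.04·19.3) = 28.61
  sum: 24.25 + 28.61 → r_corr = 52.86 μm/a
52.9 μm/a falls in (50, 80] for carbon steel → category C4

C4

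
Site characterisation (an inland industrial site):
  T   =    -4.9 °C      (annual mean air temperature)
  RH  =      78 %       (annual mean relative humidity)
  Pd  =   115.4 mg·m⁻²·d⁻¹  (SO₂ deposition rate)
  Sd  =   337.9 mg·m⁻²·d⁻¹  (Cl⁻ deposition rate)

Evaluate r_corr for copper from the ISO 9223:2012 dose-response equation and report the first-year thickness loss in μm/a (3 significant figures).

r_corr = 0.922 μm/a

copper: T≤10 °C ⇒ hinge +0.126·(-4.9−10) = -1.8774
  SO₂ term: 0.0053·115.4^0.26·exp(0.059·78-1.8774) = 0.2778
  Sd branch = 0.01025·Sd^0.27·e^(0.036·RH+0.049·T) = 0.6438 μm/a
  r_corr = 0.2778 + 0.6438 = 0.9216 μm/a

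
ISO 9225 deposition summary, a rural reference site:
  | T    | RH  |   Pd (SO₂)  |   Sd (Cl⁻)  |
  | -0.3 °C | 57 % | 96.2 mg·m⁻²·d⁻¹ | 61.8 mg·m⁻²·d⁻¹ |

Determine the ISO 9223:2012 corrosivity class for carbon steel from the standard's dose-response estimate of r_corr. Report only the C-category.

carbon steel: T≤10 °C ⇒ hinge +0.150·(-0.3−10) = -1.5450
  Pd branch = 1.77·Pd^0.52·e^(0.02·RH+f) = 12.69 μm/a
  Sd branch = 0.102·Sd^0.62·e^(0.033·RH+0.04·T) = 8.525 μm/a
  sum: 12.69 + 8.525 → r_corr = 21.21 μm/a
ISO 9223 Table 2 (carbon steel): 1.3 < 21.2 ≤ 25 μm/a ⇒ C2

C2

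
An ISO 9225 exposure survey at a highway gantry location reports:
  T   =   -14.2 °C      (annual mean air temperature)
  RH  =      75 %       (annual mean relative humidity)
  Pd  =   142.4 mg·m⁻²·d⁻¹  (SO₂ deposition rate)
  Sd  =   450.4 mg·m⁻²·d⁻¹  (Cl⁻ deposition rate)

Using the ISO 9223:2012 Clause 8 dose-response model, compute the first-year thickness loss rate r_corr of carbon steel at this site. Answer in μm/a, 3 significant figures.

r_corr = 33.1 μm/a

carbon steel: T≤10 °C ⇒ hinge +0.150·(-14.2−10) = -3.6300
  SO₂ term: 1.77·142.4^0.52·exp(0.02·75-3.6300) = 2.772
  Sd branch = 0.102·Sd^0.62·e^(0.033·RH+0.04·T) = 30.34 μm/a
  sum: 2.772 + 30.34 → r_corr = 33.11 μm/a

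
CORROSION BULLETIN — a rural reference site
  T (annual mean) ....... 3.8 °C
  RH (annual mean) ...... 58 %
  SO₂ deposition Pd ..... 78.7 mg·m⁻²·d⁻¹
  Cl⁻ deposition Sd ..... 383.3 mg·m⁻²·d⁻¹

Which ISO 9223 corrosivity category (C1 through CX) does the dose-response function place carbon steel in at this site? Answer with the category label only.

carbon steel: T≤10 °C ⇒ hinge +0.150·(3.8−10) = -0.9300
  sulphur-dioxide contribution → 21.57 μm/a
  chloride contribution → 32.18 μm/a
  total first-year rate 53.75 μm/a
Category bounds: 50…80 μm/a bracket r_corr ⇒ C4

C4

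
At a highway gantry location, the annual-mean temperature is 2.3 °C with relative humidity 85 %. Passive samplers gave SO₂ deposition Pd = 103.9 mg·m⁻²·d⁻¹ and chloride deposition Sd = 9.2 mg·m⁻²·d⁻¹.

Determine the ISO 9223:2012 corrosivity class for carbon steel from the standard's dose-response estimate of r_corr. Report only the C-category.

carbon steel: f(T) = +0.150·(T−10) [T≤10 °C] = -1.1550
  sulphur-dioxide contribution → 34.14 μm/a
  chloride contribution → 7.316 μm/a
  ⇒ r_corr(carbon steel) = 41.46 μm/a
41.5 μm/a falls in (25, 50] for carbon steel → category C3

C3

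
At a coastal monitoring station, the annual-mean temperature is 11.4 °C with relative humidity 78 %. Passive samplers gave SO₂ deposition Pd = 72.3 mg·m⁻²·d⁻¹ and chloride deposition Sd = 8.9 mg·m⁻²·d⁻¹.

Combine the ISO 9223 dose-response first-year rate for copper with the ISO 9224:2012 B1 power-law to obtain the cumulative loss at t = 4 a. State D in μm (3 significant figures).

copper: f(T) = -0.080·(T−10) [T>10 °C] = -0.1120
  sulphur-dioxide contribution → 1.438 μm/a
  chloride contribution → 0.536 μm/a
  total first-year rate 1.974 μm/a
ISO 9224: D(t) = r_corr · t^b with b = 0.667 (copper, B1)
  D(4) = 1.974 × 4^0.667 = 1.974 × 2.521 = 4.975 μm

D(4) = 4.98 μm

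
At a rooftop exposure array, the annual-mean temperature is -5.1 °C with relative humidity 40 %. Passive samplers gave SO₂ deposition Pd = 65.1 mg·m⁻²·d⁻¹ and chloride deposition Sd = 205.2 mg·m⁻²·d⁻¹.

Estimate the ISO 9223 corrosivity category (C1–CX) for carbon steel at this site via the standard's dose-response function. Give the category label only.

C2

carbon steel: temperature factor f = +0.150·(-15.1) = -2.2650
  SO₂ term: 1.77·65.1^0.52·exp(0.02·40-2.2650) = 3.588
  Sd branch = 0.102·Sd^0.62·e^(0.033·RH+0.04·T) = 8.449 μm/a
  r_corr = 3.588 + 8.449 = 12.04 μm/a
ISO 9223 Table 2 (carbon steel): 1.3 < 12 ≤ 25 μm/a ⇒ C2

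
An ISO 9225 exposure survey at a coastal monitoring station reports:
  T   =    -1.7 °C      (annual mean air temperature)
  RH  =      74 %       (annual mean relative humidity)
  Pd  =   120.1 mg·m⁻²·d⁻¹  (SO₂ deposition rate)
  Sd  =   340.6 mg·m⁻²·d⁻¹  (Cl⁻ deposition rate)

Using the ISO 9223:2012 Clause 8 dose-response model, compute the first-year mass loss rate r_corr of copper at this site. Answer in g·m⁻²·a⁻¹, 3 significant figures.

r_corr = 8.83 g·m⁻²·a⁻¹

copper: T≤10 °C ⇒ hinge +0.126·(-1.7−10) = -1.4742
  SO₂ term: 0.0053·120.1^0.26·exp(0.059·74-1.4742) = 0.3318
  Sd branch = 0.01025·Sd^0.27·e^(0.036·RH+0.049·T) = 0.6535 μm/a
  r_corr = 0.3318 + 0.6535 = 0.9852 μm/a
Convert to mass loss: 0.9852 μm/a × 8.96 g/cm³ = 8.828 g·m⁻²·a⁻¹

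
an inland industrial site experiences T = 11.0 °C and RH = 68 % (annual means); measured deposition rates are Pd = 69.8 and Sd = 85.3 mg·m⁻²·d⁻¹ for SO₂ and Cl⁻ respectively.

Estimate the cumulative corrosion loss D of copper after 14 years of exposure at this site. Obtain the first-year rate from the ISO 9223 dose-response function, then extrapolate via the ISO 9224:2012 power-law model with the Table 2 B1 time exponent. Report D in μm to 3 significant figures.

D(14) = 8.66 μm

copper: temperature factor f = -0.080·(1.0) = -0.0800
  Pd branch = 0.0053·Pd^0.26·e^(0.059·RH+f) = 0.8153 μm/a
  Sd branch = 0.01025·Sd^0.27·e^(0.036·RH+0.049·T) = 0.675 μm/a
  sum: 0.8153 + 0.675 → r_corr = 1.49 μm/a
Power-law: D(14) = r_corr · 14^0.667
  D(14) = 1.49 × 14^0.667 = 1.49 × 5.814 = 8.665 μm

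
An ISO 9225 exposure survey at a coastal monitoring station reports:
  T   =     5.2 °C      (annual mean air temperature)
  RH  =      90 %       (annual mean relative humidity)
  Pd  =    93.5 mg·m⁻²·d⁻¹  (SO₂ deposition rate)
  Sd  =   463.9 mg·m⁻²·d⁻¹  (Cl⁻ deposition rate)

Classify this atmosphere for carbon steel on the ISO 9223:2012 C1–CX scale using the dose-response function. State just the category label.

carbon steel: f(T) = +0.150·(T−10) [T≤10 °C] = -0.7200
  Pd branch = 1.77·Pd^0.52·e^(0.02·RH+f) = 55.19 μm/a
  Sd branch = 0.102·Sd^0.62·e^(0.033·RH+0.04·T) = 110.1 μm/a
  r_corr = 55.19 + 110.1 = 165.3 μm/a
Category bounds: 80…200 μm/a bracket r_corr ⇒ C5

C5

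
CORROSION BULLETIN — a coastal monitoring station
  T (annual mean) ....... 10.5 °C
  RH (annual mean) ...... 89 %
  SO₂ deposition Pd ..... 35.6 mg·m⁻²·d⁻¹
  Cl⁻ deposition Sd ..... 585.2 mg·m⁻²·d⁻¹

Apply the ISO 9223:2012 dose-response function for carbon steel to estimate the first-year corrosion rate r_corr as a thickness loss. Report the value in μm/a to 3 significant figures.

r_corr = 218 μm/a

carbon steel: T>10 °C ⇒ hinge -0.054·(10.5−10) = -0.0270
  Pd branch = 1.77·Pd^0.52·e^(0.02·RH+f) = 65.47 μm/a
  Sd branch = 0.102·Sd^0.62·e^(0.033·RH+0.04·T) = 152.1 μm/a
  sum: 65.47 + 152.1 → r_corr = 217.6 μm/a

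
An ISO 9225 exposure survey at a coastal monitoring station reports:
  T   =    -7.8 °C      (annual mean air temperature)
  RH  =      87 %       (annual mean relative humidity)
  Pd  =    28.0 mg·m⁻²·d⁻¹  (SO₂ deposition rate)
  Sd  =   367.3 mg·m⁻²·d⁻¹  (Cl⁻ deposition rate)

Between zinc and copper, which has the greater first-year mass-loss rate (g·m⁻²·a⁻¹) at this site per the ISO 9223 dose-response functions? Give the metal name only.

zinc

zinc: T≤10 °C ⇒ hinge +0.038·(-7.8−10) = -0.6764
  Pd branch = 0.0129·Pd^0.44·e^(0.046·RH+f) = 1.555 μm/a
  Cl⁻ term: 0.0175·367.3^0.57·exp(0.008·87+0.085·-7.8) = 0.5241
  sum: 1.555 + 0.5241 → r_corr = 2.079 μm/a
  mass loss = 2.079 μm/a × 7.14 g/cm³ = 14.84 g·m⁻²·a⁻¹
copper: T≤10 °C ⇒ hinge +0.126·(-7.8−10) = -2.2428
  SO₂ term: 0.0053·28.0^0.26·exp(0.059·87-2.2428) = 0.2268
  Sd branch = 0.01025·Sd^0.27·e^(0.036·RH+0.049·T) = 0.7898 μm/a
  r_corr = 0.2268 + 0.7898 = 1.017 μm/a
  mass loss = 1.017 μm/a × 8.96 g/cm³ = 9.109 g·m⁻²·a⁻¹
Ordering by g·m⁻²·a⁻¹: zinc (14.8) > copper (9.11)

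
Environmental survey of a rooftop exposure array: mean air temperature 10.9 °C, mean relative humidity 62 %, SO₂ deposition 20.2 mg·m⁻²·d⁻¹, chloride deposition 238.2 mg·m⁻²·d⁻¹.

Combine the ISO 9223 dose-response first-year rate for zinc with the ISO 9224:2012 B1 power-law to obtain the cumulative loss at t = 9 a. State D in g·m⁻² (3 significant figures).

zinc: f(T) = -0.071·(T−10) [T>10 °C] = -0.0639
  SO₂ term: 0.0129·20.2^0.44·exp(0.046·62-0.0639) = 0.7867
  Cl⁻ term: 0.0175·238.2^0.57·exp(0.008·62+0.085·10.9) = 1.643
  r_corr = 0.7867 + 1.643 = 2.43 μm/a
ISO 9224: D(t) = r_corr · t^b with b = 0.813 (zinc, B1)
  D(9) = 2.43 × 9^0.813 = 2.43 × 5.968 = 14.5 μm
  Mass loss = 14.5 μm × 7.14 g/cm³ = 103.5 g·m⁻²

D(9) = 104 g·m⁻²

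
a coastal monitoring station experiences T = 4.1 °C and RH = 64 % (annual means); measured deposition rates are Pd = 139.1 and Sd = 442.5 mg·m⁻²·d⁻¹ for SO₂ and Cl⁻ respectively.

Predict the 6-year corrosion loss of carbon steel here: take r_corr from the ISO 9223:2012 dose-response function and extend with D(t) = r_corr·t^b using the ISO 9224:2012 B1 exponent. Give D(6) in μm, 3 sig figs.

D(6) = 198 μm

carbon steel: f(T) = +0.150·(T−10) [T≤10 °C] = -0.8850
  SO₂ term: 1.77·139.1^0.52·exp(0.02·64-0.8850) = 34.2
  Sd branch = 0.102·Sd^0.62·e^(0.033·RH+0.04·T) = 43.4 μm/a
  r_corr = 34.2 + 43.4 = 77.6 μm/a
Long-term exponent b (ISO 9224 Table 2, B1) = 0.523
  D(6) = 77.6 × 6^0.523 = 77.6 × 2.553 = 198.1 μm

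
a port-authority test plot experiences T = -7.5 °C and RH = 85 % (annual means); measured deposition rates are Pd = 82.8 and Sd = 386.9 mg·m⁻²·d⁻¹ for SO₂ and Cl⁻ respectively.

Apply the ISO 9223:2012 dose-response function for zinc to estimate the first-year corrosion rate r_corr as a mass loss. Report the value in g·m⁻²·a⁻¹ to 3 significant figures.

r_corr = 20.4 g·m⁻²·a⁻¹

zinc: f(T) = +0.038·(T−10) [T≤10 °C] = -0.6650
  SO₂ term: 0.0129·82.8^0.44·exp(0.046·85-0.6650) = 2.311
  Cl⁻ term: 0.0175·386.9^0.57·exp(0.008·85+0.085·-7.5) = 0.545
  sum: 2.311 + 0.545 → r_corr = 2.856 μm/a
Convert to mass loss: 2.856 μm/a × 7.14 g/cm³ = 20.39 g·m⁻²·a⁻¹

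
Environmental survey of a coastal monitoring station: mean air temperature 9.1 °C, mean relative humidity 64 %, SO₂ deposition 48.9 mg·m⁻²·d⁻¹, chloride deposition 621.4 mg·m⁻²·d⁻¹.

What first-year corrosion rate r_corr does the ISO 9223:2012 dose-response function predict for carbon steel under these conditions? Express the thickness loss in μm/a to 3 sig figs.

carbon steel: f(T) = +0.150·(T−10) [T≤10 °C] = -0.1350
  sulphur-dioxide contribution → 42.04 μm/a
  chloride contribution → 65.43 μm/a
  ⇒ r_corr(carbon steel) = 107.5 μm/a

r_corr = 107 μm/a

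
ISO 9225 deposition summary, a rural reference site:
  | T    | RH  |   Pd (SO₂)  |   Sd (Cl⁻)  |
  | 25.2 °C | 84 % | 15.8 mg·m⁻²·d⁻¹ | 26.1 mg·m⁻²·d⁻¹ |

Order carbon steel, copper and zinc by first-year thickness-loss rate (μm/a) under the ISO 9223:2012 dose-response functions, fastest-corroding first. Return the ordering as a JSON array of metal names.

carbon steel: f(T) = -0.054·(T−10) [T>10 °C] = -0.8208
  SO₂ term: 1.77·15.8^0.52·exp(0.02·84-0.8208) = 17.56
  Sd branch = 0.102·Sd^0.62·e^(0.033·RH+0.04·T) = 33.77 μm/a
  sum: 17.56 + 33.77 → r_corr = 51.33 μm/a
copper: T>10 °C ⇒ hinge -0.080·(25.2−10) = -1.2160
  Pd branch = 0.0053·Pd^0.26·e^(0.059·RH+f) = 0.4573 μm/a
  Sd branch = 0.01025·Sd^0.27·e^(0.036·RH+0.049·T) = 1.749 μm/a
  r_corr = 0.4573 + 1.749 = 2.206 μm/a
zinc: temperature factor f = -0.071·(15.2) = -1.0792
  Pd branch = 0.0129·Pd^0.44·e^(0.046·RH+f) = 0.7038 μm/a
  Cl⁻ term: 0.0175·26.1^0.57·exp(0.008·84+0.085·25.2) = 1.873
  sum: 0.7038 + 1.873 → r_corr = 2.577 μm/a
Ordering by μm/a: carbon steel (51.3) > zinc (2.58) > copper (2.21)

["carbon steel", "zinc", "copper"]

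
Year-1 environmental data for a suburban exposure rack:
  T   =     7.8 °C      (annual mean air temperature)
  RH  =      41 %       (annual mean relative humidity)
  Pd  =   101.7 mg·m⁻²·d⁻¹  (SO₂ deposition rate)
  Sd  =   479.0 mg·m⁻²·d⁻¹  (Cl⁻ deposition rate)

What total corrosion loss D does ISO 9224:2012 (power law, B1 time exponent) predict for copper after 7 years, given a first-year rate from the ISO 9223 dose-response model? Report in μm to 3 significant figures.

copper: T≤10 °C ⇒ hinge +0.126·(7.8−10) = -0.2772
  SO₂ term: 0.0053·101.7^0.26·exp(0.059·41-0.2772) = 0.1501
  Sd branch = 0.01025·Sd^0.27·e^(0.036·RH+0.049·T) = 0.3479 μm/a
  sum: 0.1501 + 0.3479 → r_corr = 0.498 μm/a
Power-law: D(7) = r_corr · 7^0.667
  D(7) = 0.498 × 7^0.667 = 0.498 × 3.662 = 1.823 μm

D(7) = 1.82 μm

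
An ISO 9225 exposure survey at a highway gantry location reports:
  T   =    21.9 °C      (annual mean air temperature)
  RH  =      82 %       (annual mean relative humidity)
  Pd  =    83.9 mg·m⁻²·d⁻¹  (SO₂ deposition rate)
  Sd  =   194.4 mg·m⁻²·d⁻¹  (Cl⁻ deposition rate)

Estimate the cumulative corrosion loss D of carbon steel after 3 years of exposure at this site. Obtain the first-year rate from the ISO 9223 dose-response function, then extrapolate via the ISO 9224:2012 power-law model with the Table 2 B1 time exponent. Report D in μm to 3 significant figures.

carbon steel: f(T) = -0.054·(T−10) [T>10 °C] = -0.6426
  sulphur-dioxide contribution → 48.03 μm/a
  chloride contribution → 96.21 μm/a
  ⇒ r_corr(carbon steel) = 144.2 μm/a
ISO 9224: D(t) = r_corr · t^b with b = 0.523 (carbon steel, B1)
  D(3) = 144.2 × 3^0.523 = 144.2 × 1.776 = 256.2 μm

D(3) = 256 μm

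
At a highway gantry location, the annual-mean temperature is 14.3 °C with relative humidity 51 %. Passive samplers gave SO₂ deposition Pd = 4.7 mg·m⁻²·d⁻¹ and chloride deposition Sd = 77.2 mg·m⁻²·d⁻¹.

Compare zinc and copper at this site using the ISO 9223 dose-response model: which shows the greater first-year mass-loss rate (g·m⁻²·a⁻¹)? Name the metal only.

zinc

zinc: f(T) = -0.071·(T−10) [T>10 °C] = -0.3053
  Pd branch = 0.0129·Pd^0.44·e^(0.046·RH+f) = 0.1961 μm/a
  Cl⁻ term: 0.0175·77.2^0.57·exp(0.008·51+0.085·14.3) = 1.057
  sum: 0.1961 + 1.057 → r_corr = 1.253 μm/a
  mass loss = 1.253 μm/a × 7.14 g/cm³ = 8.947 g·m⁻²·a⁻¹
copper: temperature factor f = -0.080·(4.3) = -0.3440
  SO₂ term: 0.0053·4.7^0.26·exp(0.059·51-0.3440) = 0.1139
  Sd branch = 0.01025·Sd^0.27·e^(0.036·RH+0.049·T) = 0.4188 μm/a
  r_corr = 0.1139 + 0.4188 = 0.5327 μm/a
  mass loss = 0.5327 μm/a × 8.96 g/cm³ = 4.773 g·m⁻²·a⁻¹
Ordering by g·m⁻²·a⁻¹: zinc (8.95) > copper (4.77)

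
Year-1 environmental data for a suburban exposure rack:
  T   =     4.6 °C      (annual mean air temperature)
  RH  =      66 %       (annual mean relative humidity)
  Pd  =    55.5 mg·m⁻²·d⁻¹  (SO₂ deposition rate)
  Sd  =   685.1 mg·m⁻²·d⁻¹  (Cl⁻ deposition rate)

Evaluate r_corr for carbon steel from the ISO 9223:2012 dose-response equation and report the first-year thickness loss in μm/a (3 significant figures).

r_corr = 85.8 μm/a

carbon steel: T≤10 °C ⇒ hinge +0.150·(4.6−10) = -0.8100
  sulphur-dioxide contribution → 23.8 μm/a
  chloride contribution → 62.03 μm/a
  ⇒ r_corr(carbon steel) = 85.82 μm/a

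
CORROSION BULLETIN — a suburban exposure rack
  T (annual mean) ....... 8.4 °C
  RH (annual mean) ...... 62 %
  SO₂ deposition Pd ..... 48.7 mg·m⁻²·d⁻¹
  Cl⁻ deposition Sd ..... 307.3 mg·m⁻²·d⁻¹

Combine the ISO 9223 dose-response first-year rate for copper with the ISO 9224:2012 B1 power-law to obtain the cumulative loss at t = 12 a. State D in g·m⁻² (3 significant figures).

copper: temperature factor f = +0.126·(-1.6) = -0.2016
  sulphur-dioxide contribution → 0.4615 μm/a
  chloride contribution → 0.6768 μm/a
  total first-year rate 1.138 μm/a
Power-law: D(12) = r_corr · 12^0.667
  D(12) = 1.138 × 12^0.667 = 1.138 × 5.246 = 5.971 μm
  Mass loss = 5.971 μm × 8.96 g/cm³ = 53.5 g·m⁻²

D(12) = 53.5 g·m⁻²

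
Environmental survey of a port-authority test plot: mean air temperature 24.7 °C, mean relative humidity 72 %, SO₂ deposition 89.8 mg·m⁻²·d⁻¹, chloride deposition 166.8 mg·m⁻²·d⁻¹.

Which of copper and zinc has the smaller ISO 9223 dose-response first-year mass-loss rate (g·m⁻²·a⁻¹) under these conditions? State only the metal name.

copper: f(T) = -0.080·(T−10) [T>10 °C] = -1.1760
  SO₂ term: 0.0053·89.8^0.26·exp(0.059·72-1.1760) = 0.3684
  Sd branch = 0.01025·Sd^0.27·e^(0.036·RH+0.049·T) = 1.828 μm/a
  r_corr = 0.3684 + 1.828 = 2.197 μm/a
  mass loss = 2.197 μm/a × 8.96 g/cm³ = 19.68 g·m⁻²·a⁻¹
zinc: temperature factor f = -0.071·(14.7) = -1.0437
  Pd branch = 0.0129·Pd^0.44·e^(0.046·RH+f) = 0.9019 μm/a
  Cl⁻ term: 0.0175·166.8^0.57·exp(0.008·72+0.085·24.7) = 4.695
  r_corr = 0.9019 + 4.695 = 5.597 μm/a
  mass loss = 5.597 μm/a × 7.14 g/cm³ = 39.96 g·m⁻²·a⁻¹
Ordering by g·m⁻²·a⁻¹: zinc (40) > copper (19.7)

copper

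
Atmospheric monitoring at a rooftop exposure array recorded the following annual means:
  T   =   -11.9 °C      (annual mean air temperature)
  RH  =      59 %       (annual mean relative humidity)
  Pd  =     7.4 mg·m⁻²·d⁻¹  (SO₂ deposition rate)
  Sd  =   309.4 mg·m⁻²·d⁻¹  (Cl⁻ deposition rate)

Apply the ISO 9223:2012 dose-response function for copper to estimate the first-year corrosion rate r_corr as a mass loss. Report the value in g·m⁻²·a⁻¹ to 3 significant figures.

copper: T≤10 °C ⇒ hinge +0.126·(-11.9−10) = -2.7594
  Pd branch = 0.0053·Pd^0.26·e^(0.059·RH+f) = 0.01835 μm/a
  Sd branch = 0.01025·Sd^0.27·e^(0.036·RH+0.049·T) = 0.2251 μm/a
  r_corr = 0.01835 + 0.2251 = 0.2434 μm/a
Convert to mass loss: 0.2434 μm/a × 8.96 g/cm³ = 2.181 g·m⁻²·a⁻¹

r_corr = 2.18 g·m⁻²·a⁻¹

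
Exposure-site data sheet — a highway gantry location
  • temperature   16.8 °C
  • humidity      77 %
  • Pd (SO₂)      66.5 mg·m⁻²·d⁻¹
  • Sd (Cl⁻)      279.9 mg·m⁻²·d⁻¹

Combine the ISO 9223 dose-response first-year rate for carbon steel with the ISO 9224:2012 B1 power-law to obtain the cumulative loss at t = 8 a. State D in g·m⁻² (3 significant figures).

carbon steel: temperature factor f = -0.054·(6.8) = -0.3672
  Pd branch = 1.77·Pd^0.52·e^(0.02·RH+f) = 50.72 μm/a
  Cl⁻ term: 0.102·279.9^0.62·exp(0.033·77+0.04·16.8) = 83.39
  r_corr = 50.72 + 83.39 = 134.1 μm/a
ISO 9224: D(t) = r_corr · t^b with b = 0.523 (carbon steel, B1)
  D(8) = 134.1 × 8^0.523 = 134.1 × 2.967 = 397.9 μm
  Mass loss = 397.9 μm × 7.85 g/cm³ = 3124 g·m⁻²

D(8) = 3.12e+03 g·m⁻²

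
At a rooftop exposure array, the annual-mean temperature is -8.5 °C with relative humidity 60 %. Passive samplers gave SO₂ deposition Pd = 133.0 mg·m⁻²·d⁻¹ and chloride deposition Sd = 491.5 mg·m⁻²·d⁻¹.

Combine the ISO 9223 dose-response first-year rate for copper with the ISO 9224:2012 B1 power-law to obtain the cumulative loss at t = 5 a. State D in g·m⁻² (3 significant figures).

copper: T≤10 °C ⇒ hinge +0.126·(-8.5−10) = -2.3310
  sulphur-dioxide contribution → 0.06332 μm/a
  chloride contribution → 0.3123 μm/a
  total first-year rate 0.3757 μm/a
Long-term exponent b (ISO 9224 Table 2, B1) = 0.667
  D(5) = 0.3757 × 5^0.667 = 0.3757 × 2.926 = 1.099 μm
  Mass loss = 1.099 μm × 8.96 g/cm³ = 9.847 g·m⁻²

D(5) = 9.85 g·m⁻²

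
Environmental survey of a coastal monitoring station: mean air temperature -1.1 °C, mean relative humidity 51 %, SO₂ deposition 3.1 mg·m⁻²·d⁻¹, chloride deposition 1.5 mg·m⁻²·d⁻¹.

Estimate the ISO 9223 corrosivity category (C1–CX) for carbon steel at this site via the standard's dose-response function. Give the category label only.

carbon steel: f(T) = +0.150·(T−10) [T≤10 °C] = -1.6650
  sulphur-dioxide contribution → 1.672 μm/a
  chloride contribution → 0.6754 μm/a
  ⇒ r_corr(carbon steel) = 2.348 μm/a
2.35 μm/a falls in (1.3, 25] for carbon steel → category C2

C2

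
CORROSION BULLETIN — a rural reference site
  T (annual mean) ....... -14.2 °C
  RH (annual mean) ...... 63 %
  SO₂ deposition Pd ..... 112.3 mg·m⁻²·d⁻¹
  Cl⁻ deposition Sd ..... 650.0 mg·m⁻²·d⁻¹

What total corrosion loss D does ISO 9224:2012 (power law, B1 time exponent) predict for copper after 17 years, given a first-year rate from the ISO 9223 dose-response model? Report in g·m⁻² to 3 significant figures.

copper: T≤10 °C ⇒ hinge +0.126·(-14.2−10) = -3.0492
  SO₂ term: 0.0053·112.3^0.26·exp(0.059·63-3.0492) = 0.03527
  Sd branch = 0.01025·Sd^0.27·e^(0.036·RH+0.049·T) = 0.2838 μm/a
  sum: 0.03527 + 0.2838 → r_corr = 0.3191 μm/a
Power-law: D(17) = r_corr · 17^0.667
  D(17) = 0.3191 × 17^0.667 = 0.3191 × 6.618 = 2.111 μm
  Mass loss = 2.111 μm × 8.96 g/cm³ = 18.92 g·m⁻²

D(17) = 18.9 g·m⁻²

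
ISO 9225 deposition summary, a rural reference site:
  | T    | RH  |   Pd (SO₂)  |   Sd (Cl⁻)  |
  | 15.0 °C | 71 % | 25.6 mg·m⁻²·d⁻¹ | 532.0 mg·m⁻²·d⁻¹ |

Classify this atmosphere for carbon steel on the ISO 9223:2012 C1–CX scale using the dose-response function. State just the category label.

carbon steel: f(T) = -0.054·(T−10) [T>10 °C] = -0.2700
  SO₂ term: 1.77·25.6^0.52·exp(0.02·71-0.2700) = 30.18
  Cl⁻ term: 0.102·532.0^0.62·exp(0.033·71+0.04·15.0) = 94.8
  r_corr = 30.18 + 94.8 = 125 μm/a
Category bounds: 80…200 μm/a bracket r_corr ⇒ C5

C5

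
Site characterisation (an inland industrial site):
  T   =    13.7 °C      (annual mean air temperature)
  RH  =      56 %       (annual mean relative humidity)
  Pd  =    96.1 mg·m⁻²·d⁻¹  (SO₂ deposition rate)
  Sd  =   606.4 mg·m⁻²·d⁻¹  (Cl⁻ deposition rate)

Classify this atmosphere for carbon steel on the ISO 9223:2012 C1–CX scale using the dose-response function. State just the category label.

carbon steel: temperature factor f = -0.054·(3.7) = -0.1998
  Pd branch = 1.77·Pd^0.52·e^(0.02·RH+f) = 47.71 μm/a
  Sd branch = 0.102·Sd^0.62·e^(0.033·RH+0.04·T) = 59.49 μm/a
  r_corr = 47.71 + 59.49 = 107.2 μm/a
107 μm/a falls in (80, 200] for carbon steel → category C5

C5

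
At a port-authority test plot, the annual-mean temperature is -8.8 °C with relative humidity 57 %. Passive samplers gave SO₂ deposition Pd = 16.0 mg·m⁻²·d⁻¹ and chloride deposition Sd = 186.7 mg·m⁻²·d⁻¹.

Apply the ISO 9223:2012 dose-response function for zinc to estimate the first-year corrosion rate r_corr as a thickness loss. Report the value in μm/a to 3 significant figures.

zinc: f(T) = +0.038·(T−10) [T≤10 °C] = -0.7144
  sulphur-dioxide contribution → 0.2943 μm/a
  chloride contribution → 0.2575 μm/a
  total first-year rate 0.5518 μm/a

r_corr = 0.552 μm/a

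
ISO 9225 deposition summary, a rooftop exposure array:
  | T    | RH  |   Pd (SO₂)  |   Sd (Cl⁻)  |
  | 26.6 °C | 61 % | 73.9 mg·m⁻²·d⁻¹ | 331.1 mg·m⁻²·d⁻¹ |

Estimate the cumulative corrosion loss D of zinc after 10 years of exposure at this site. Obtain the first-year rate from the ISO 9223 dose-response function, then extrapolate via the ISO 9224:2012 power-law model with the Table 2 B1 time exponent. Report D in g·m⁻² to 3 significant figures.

D(10) = 367 g·m⁻²

zinc: f(T) = -0.071·(T−10) [T>10 °C] = -1.1786
  sulphur-dioxide contribution → 0.4361 μm/a
  chloride contribution → 7.469 μm/a
  total first-year rate 7.906 μm/a
Power-law: D(10) = r_corr · 10^0.813
  D(10) = 7.906 × 10^0.813 = 7.906 × 6.501 = 51.4 μm
  Mass loss = 51.4 μm × 7.14 g/cm³ = 367 g·m⁻²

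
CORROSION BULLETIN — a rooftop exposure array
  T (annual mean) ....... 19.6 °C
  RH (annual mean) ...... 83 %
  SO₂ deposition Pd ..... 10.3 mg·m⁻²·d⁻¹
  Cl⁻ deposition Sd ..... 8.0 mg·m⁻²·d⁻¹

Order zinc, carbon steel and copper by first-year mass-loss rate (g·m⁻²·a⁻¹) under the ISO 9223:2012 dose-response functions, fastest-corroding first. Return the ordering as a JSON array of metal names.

zinc: temperature factor f = -0.071·(9.6) = -0.6816
  sulphur-dioxide contribution → 0.8286 μm/a
  chloride contribution → 0.5884 μm/a
  total first-year rate 1.417 μm/a
  mass loss = 1.417 μm/a × 7.14 g/cm³ = 10.12 g·m⁻²·a⁻¹
carbon steel: T>10 °C ⇒ hinge -0.054·(19.6−10) = -0.5184
  sulphur-dioxide contribution → 18.64 μm/a
  chloride contribution → 12.55 μm/a
  ⇒ r_corr(carbon steel) = 31.19 μm/a
  mass loss = 31.19 μm/a × 7.85 g/cm³ = 244.8 g·m⁻²·a⁻¹
copper: T>10 °C ⇒ hinge -0.080·(19.6−10) = -0.7680
  sulphur-dioxide contribution → 0.6037 μm/a
  chloride contribution → 0.9318 μm/a
  total first-year rate 1.536 μm/a
  mass loss = 1.536 μm/a × 8.96 g/cm³ = 13.76 g·m⁻²·a⁻¹
Ordering by g·m⁻²·a⁻¹: carbon steel (245) > copper (13.8) > zinc (10.1)

["carbon steel", "copper", "zinc"]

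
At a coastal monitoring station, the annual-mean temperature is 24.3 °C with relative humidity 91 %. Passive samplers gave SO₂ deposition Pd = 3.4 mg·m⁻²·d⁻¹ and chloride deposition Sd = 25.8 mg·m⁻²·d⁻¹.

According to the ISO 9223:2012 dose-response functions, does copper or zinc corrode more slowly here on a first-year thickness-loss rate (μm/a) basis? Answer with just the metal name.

zinc

copper: T>10 °C ⇒ hinge -0.080·(24.3−10) = -1.1440
  SO₂ term: 0.0053·3.4^0.26·exp(0.059·91-1.1440) = 0.4981
  Cl⁻ term: 0.01025·25.8^0.27·exp(0.036·91+0.049·24.3) = 2.146
  sum: 0.4981 + 2.146 → r_corr = 2.645 μm/a
zinc: f(T) = -0.071·(T−10) [T>10 °C] = -1.0153
  SO₂ term: 0.0129·3.4^0.44·exp(0.046·91-1.0153) = 0.5266
  Sd branch = 0.0175·Sd^0.57·e^(0.008·RH+0.085·T) = 1.823 μm/a
  sum: 0.5266 + 1.823 → r_corr = 2.35 μm/a
Ordering by μm/a: copper (2.64) > zinc (2.35)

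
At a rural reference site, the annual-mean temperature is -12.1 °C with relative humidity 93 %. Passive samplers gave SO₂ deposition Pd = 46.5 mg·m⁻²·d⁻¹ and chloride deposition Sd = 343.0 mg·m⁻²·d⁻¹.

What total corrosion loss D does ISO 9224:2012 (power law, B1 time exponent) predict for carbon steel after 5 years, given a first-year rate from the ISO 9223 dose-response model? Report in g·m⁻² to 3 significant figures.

carbon steel: T≤10 °C ⇒ hinge +0.150·(-12.1−10) = -3.3150
  sulphur-dioxide contribution → 3.042 μm/a
  chloride contribution → 50.48 μm/a
  total first-year rate 53.52 μm/a
ISO 9224: D(t) = r_corr · t^b with b = 0.523 (carbon steel, B1)
  D(5) = 53.52 × 5^0.523 = 53.52 × 2.32 = 124.2 μm
  Mass loss = 124.2 μm × 7.85 g/cm³ = 974.9 g·m⁻²

D(5) = 975 g·m⁻²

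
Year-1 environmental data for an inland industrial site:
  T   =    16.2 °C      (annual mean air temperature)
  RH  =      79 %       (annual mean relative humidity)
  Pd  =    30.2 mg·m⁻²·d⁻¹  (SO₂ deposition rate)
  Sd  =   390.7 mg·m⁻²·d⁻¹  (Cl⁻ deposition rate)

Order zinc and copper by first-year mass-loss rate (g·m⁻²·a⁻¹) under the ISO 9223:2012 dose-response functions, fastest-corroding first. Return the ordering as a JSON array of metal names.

zinc: temperature factor f = -0.071·(6.2) = -0.4402
  SO₂ term: 0.0129·30.2^0.44·exp(0.046·79-0.4402) = 1.409
  Sd branch = 0.0175·Sd^0.57·e^(0.008·RH+0.085·T) = 3.916 μm/a
  r_corr = 1.409 + 3.916 = 5.325 μm/a
  mass loss = 5.325 μm/a × 7.14 g/cm³ = 38.02 g·m⁻²·a⁻¹
copper: T>10 °C ⇒ hinge -0.080·(16.2−10) = -0.4960
  SO₂ term: 0.0053·30.2^0.26·exp(0.059·79-0.4960) = 0.8278
  Cl⁻ term: 0.01025·390.7^0.27·exp(0.036·79+0.049·16.2) = 1.952
  r_corr = 0.8278 + 1.952 = 2.779 μm/a
  mass loss = 2.779 μm/a × 8.96 g/cm³ = 24.9 g·m⁻²·a⁻¹
Ordering by g·m⁻²·a⁻¹: zinc (38) > copper (24.9)

["zinc", "copper"]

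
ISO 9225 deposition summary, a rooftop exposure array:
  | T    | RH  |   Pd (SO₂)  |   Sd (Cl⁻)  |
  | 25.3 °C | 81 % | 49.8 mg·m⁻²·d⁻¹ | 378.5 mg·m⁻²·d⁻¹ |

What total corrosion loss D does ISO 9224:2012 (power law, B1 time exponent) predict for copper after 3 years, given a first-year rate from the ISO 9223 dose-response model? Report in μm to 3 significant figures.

D(3) = 7.82 μm

copper: f(T) = -0.080·(T−10) [T>10 °C] = -1.2240
  Pd branch = 0.0053·Pd^0.26·e^(0.059·RH+f) = 0.5122 μm/a
  Sd branch = 0.01025·Sd^0.27·e^(0.036·RH+0.049·T) = 3.248 μm/a
  sum: 0.5122 + 3.248 → r_corr = 3.76 μm/a
Power-law: D(3) = r_corr · 3^0.667
  D(3) = 3.76 × 3^0.667 = 3.76 × 2.081 = 7.824 μm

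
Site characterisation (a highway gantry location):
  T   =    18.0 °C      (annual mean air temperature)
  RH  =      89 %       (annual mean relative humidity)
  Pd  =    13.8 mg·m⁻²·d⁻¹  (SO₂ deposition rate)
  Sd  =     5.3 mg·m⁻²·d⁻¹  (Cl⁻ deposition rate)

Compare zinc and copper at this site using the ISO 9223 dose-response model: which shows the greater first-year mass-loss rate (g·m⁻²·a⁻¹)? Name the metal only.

copper

zinc: T>10 °C ⇒ hinge -0.071·(18.0−10) = -0.5680
  Pd branch = 0.0129·Pd^0.44·e^(0.046·RH+f) = 1.391 μm/a
  Sd branch = 0.0175·Sd^0.57·e^(0.008·RH+0.085·T) = 0.4262 μm/a
  sum: 1.391 + 0.4262 → r_corr = 1.818 μm/a
  mass loss = 1.818 μm/a × 7.14 g/cm³ = 12.98 g·m⁻²·a⁻¹
copper: temperature factor f = -0.080·(8.0) = -0.6400
  Pd branch = 0.0053·Pd^0.26·e^(0.059·RH+f) = 1.055 μm/a
  Cl⁻ term: 0.01025·5.3^0.27·exp(0.036·89+0.049·18.0) = 0.9568
  sum: 1.055 + 0.9568 → r_corr = 2.012 μm/a
  mass loss = 2.012 μm/a × 8.96 g/cm³ = 18.02 g·m⁻²·a⁻¹
Ordering by g·m⁻²·a⁻¹: copper (18) > zinc (13)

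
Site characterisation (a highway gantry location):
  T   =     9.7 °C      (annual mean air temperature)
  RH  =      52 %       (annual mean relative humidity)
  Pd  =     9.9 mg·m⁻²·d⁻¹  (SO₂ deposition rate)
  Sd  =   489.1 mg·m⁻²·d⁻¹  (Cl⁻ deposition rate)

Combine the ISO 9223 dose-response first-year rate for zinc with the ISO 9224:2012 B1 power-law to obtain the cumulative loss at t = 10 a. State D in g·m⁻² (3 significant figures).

zinc: f(T) = +0.038·(T−10) [T≤10 °C] = -0.0114
  Pd branch = 0.0129·Pd^0.44·e^(0.046·RH+f) = 0.3824 μm/a
  Sd branch = 0.0175·Sd^0.57·e^(0.008·RH+0.085·T) = 2.064 μm/a
  r_corr = 0.3824 + 2.064 = 2.447 μm/a
ISO 9224: D(t) = r_corr · t^b with b = 0.813 (zinc, B1)
  D(10) = 2.447 × 10^0.813 = 2.447 × 6.501 = 15.91 μm
  Mass loss = 15.91 μm × 7.14 g/cm³ = 113.6 g·m⁻²

D(10) = 114 g·m⁻²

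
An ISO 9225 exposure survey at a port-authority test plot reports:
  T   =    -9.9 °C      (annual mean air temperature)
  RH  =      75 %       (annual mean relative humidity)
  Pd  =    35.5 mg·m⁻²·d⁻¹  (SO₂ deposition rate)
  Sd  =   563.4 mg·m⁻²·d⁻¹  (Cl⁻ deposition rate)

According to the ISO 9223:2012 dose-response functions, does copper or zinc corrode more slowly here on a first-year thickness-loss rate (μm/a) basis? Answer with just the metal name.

copper

copper: f(T) = +0.126·(T−10) [T≤10 °C] = -2.5074
  Pd branch = 0.0053·Pd^0.26·e^(0.059·RH+f) = 0.09123 μm/a
  Cl⁻ term: 0.01025·563.4^0.27·exp(0.036·75+0.049·-9.9) = 0.5192
  sum: 0.09123 + 0.5192 → r_corr = 0.6105 μm/a
zinc: T≤10 °C ⇒ hinge +0.038·(-9.9−10) = -0.7562
  Pd branch = 0.0129·Pd^0.44·e^(0.046·RH+f) = 0.9175 μm/a
  Sd branch = 0.0175·Sd^0.57·e^(0.008·RH+0.085·T) = 0.5083 μm/a
  sum: 0.9175 + 0.5083 → r_corr = 1.426 μm/a
Ordering by μm/a: zinc (1.43) > copper (0.61)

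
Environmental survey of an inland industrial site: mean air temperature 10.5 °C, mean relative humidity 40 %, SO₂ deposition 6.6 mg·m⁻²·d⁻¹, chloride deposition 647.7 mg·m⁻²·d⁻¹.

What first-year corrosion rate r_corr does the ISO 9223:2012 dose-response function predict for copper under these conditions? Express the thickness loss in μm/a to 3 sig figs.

copper: temperature factor f = -0.080·(0.5) = -0.0400
  SO₂ term: 0.0053·6.6^0.26·exp(0.059·40-0.0400) = 0.08809
  Sd branch = 0.01025·Sd^0.27·e^(0.036·RH+0.049·T) = 0.4156 μm/a
  r_corr = 0.08809 + 0.4156 = 0.5036 μm/a

r_corr = 0.504 μm/a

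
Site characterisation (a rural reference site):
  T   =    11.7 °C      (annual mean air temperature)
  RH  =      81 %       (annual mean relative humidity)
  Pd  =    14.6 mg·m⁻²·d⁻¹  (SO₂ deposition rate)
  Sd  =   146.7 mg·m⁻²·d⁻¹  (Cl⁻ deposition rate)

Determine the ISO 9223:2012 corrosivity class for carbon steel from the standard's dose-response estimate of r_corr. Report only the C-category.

carbon steel: temperature factor f = -0.054·(1.7) = -0.0918
  sulphur-dioxide contribution → 32.89 μm/a
  chloride contribution → 51.99 μm/a
  ⇒ r_corr(carbon steel) = 84.88 μm/a
ISO 9223 Table 2 (carbon steel): 80 < 84.9 ≤ 200 μm/a ⇒ C5

C5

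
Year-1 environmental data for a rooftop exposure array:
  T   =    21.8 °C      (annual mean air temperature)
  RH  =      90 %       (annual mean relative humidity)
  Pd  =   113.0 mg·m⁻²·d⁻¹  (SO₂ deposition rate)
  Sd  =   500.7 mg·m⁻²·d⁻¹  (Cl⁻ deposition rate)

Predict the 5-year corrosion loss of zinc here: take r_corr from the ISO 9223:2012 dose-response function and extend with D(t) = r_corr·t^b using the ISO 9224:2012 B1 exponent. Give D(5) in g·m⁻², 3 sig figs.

D(5) = 284 g·m⁻²

zinc: T>10 °C ⇒ hinge -0.071·(21.8−10) = -0.8378
  SO₂ term: 0.0129·113.0^0.44·exp(0.046·90-0.8378) = 2.806
  Sd branch = 0.0175·Sd^0.57·e^(0.008·RH+0.085·T) = 7.929 μm/a
  sum: 2.806 + 7.929 → r_corr = 10.74 μm/a
Power-law: D(5) = r_corr · 5^0.813
  D(5) = 10.74 × 5^0.813 = 10.74 × 3.701 = 39.73 μm
  Mass loss = 39.73 μm × 7.14 g/cm³ = 283.6 g·m⁻²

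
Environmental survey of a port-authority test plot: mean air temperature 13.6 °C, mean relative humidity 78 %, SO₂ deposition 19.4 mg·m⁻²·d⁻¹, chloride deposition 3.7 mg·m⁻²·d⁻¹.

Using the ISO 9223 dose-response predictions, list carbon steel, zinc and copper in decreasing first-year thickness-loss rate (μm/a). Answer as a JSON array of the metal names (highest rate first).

["carbon steel", "zinc", "copper"]

carbon steel: temperature factor f = -0.054·(3.6) = -0.1944
  SO₂ term: 1.77·19.4^0.52·exp(0.02·78-0.1944) = 32.41
  Cl⁻ term: 0.102·3.7^0.62·exp(0.033·78+0.04·13.6) = 5.188
  r_corr = 32.41 + 5.188 = 37.6 μm/a
zinc: temperature factor f = -0.071·(3.6) = -0.2556
  SO₂ term: 0.0129·19.4^0.44·exp(0.046·78-0.2556) = 1.332
  Sd branch = 0.0175·Sd^0.57·e^(0.008·RH+0.085·T) = 0.2188 μm/a
  sum: 1.332 + 0.2188 → r_corr = 1.551 μm/a
copper: f(T) = -0.080·(T−10) [T>10 °C] = -0.2880
  Pd branch = 0.0053·Pd^0.26·e^(0.059·RH+f) = 0.8563 μm/a
  Sd branch = 0.01025·Sd^0.27·e^(0.036·RH+0.049·T) = 0.471 μm/a
  sum: 0.8563 + 0.471 → r_corr = 1.327 μm/a
Ordering by μm/a: carbon steel (37.6) > zinc (1.55) > copper (1.33)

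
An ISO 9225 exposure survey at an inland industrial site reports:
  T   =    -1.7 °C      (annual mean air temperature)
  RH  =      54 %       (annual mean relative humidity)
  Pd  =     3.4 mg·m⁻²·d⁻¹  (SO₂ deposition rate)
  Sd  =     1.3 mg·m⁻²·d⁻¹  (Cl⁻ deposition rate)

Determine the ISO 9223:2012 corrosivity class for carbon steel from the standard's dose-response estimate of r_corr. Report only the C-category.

C2

carbon steel: temperature factor f = +0.150·(-11.7) = -1.7550
  Pd branch = 1.77·Pd^0.52·e^(0.02·RH+f) = 1.703 μm/a
  Cl⁻ term: 0.102·1.3^0.62·exp(0.033·54+0.04·-1.7) = 0.6662
  r_corr = 1.703 + 0.6662 = 2.369 μm/a
2.37 μm/a falls in (1.3, 25] for carbon steel → category C2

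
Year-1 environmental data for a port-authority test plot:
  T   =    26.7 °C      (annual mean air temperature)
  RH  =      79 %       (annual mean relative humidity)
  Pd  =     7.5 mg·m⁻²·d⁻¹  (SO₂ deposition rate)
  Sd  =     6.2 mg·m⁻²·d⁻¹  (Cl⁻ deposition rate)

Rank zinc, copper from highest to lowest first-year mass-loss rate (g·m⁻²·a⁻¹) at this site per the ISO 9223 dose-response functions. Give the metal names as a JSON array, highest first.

["copper", "zinc"]

zinc: temperature factor f = -0.071·(16.7) = -1.1857
  SO₂ term: 0.0129·7.5^0.44·exp(0.046·79-1.1857) = 0.3622
  Sd branch = 0.0175·Sd^0.57·e^(0.008·RH+0.085·T) = 0.9012 μm/a
  sum: 0.3622 + 0.9012 → r_corr = 1.263 μm/a
  mass loss = 1.263 μm/a × 7.14 g/cm³ = 9.02 g·m⁻²·a⁻¹
copper: f(T) = -0.080·(T−10) [T>10 °C] = -1.3360
  Pd branch = 0.0053·Pd^0.26·e^(0.059·RH+f) = 0.2488 μm/a
  Sd branch = 0.01025·Sd^0.27·e^(0.036·RH+0.049·T) = 1.067 μm/a
  r_corr = 0.2488 + 1.067 = 1.315 μm/a
  mass loss = 1.315 μm/a × 8.96 g/cm³ = 11.79 g·m⁻²·a⁻¹
Ordering by g·m⁻²·a⁻¹: copper (11.8) > zinc (9.02)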